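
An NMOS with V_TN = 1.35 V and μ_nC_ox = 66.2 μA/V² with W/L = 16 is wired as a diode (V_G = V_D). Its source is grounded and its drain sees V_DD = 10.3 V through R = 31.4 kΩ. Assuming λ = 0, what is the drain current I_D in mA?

I_D = 0.263 mA

With gate tied to drain, V_GS = V_DS ≥ V_GS − V_TN, so the device is in saturation.
k_n = μ_nC_ox · (W/L) = 1.059 mA/V².
KCL at the drain: ½ k_n (V_GS − V_TN)² = (V_DD − V_GS)/R.
Let x = V_GS − 1.35. Then 16.6 x² + x − 8.95 = 0, giving x = 0.704 V (positive root), so V_GS = 2.05 V.
I_D = (V_DD − V_GS)/R = (10.3 − 2.05) / 31.4 = 0.263 mA.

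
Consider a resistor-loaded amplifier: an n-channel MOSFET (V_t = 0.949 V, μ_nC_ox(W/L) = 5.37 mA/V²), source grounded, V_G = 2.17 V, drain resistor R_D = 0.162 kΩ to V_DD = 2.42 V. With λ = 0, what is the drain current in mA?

I_D = 4.00 mA

V_GS = V_G = 2.17 V, so V_ov = 2.17 − 0.949 = 1.22 V.
Assume saturation: I_D = ½ k_n V_ov² = 0.5 × 5.37 × 1.22² = 4 mA, giving V_DS = V_DD − I_D R_D = 2.42 − 4 × 0.162 = 1.77 V.
V_DS = 1.77 V ≥ V_ov = 1.22 V, confirming saturation.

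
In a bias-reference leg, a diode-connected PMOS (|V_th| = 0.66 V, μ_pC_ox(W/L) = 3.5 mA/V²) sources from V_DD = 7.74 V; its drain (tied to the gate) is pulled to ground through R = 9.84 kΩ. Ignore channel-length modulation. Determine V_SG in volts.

With gate tied to drain, V_SG = V_SD ≥ V_SG − |V_th|, so the device is in saturation.
KCL at the drain: ½ k_p (V_SG − |V_th|)² = (V_DD − V_SG)/R.
Let x = V_SG − 0.66. Then 17.2 x² + x − 7.08 = 0, giving x = 0.613 V (positive root), so V_SG = 1.27 V.
I_D = (V_DD − V_SG)/R = (7.74 − 1.27) / 9.84 = 0.657 mA.

V_SG = 1.27 V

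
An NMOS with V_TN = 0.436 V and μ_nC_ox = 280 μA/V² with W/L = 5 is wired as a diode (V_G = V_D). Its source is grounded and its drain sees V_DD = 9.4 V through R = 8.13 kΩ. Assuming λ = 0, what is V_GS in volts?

With gate tied to drain, V_GS = V_DS ≥ V_GS − V_TN, so the device is in saturation.
k_n = μ_nC_ox · (W/L) = 1.4 mA/V².
KCL at the drain: ½ k_n (V_GS − V_TN)² = (V_DD − V_GS)/R.
Let x = V_GS − 0.436. Then 5.69 x² + x − 8.964 = 0, giving x = 1.17 V (positive root), so V_GS = 1.61 V.
I_D = (V_DD − V_GS)/R = (9.4 − 1.61) / 8.13 = 0.959 mA.

V_GS = 1.61 V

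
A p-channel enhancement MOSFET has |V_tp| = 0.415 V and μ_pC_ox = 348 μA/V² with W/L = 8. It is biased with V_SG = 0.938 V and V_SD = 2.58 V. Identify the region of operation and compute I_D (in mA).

k_p = μ_pC_ox · (W/L) = 2.784 mA/V².
V_ov = V_SG − |V_tp| = 0.938 − 0.415 = 0.523 V.
Since V_SD = 2.58 V ≥ V_ov = 0.523 V, the device is in saturation.
I_D = ½ k_p V_ov² = 0.5 × 2.784 × 0.523² = 0.381 mA.

Saturation; I_D = 0.381 mA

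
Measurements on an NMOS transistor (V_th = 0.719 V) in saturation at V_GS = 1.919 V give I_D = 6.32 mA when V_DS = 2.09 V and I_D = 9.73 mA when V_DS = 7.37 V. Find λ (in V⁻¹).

λ = 0.130 V⁻¹

With V_GS fixed, I_D ∝ (1 + λ V_DS) in saturation, so I_D2/I_D1 = (1 + λ V_DS2)/(1 + λ V_DS1).
9.73/6.32 = 1.54 = (1 + 7.37 λ)/(1 + 2.09 λ).
Solving: λ (I_D1 V_DS2 − I_D2 V_DS1) = I_D2 − I_D1, so λ = (9.73 − 6.32) / (6.32 × 7.37 − 9.73 × 2.09) = 3.41 / 26.2 = 0.13 V⁻¹.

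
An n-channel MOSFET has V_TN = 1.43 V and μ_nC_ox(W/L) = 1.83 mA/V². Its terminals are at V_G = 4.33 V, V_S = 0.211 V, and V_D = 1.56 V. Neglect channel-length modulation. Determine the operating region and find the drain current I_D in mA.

V_GS = V_G − V_S = 4.33 − 0.211 = 4.12 V; V_DS = V_D − V_S = 1.56 − 0.211 = 1.35 V.
V_ov = V_GS − V_TN = 4.12 − 1.43 = 2.69 V.
Since V_DS = 1.35 V < V_ov = 2.69 V, the device is in the triode region.
I_D = k_n [V_ov · V_DS − ½ V_DS²] = 1.83 × [2.69 × 1.35 − 0.5 × 1.35²] = 4.97 mA.

Triode; I_D = 4.97 mA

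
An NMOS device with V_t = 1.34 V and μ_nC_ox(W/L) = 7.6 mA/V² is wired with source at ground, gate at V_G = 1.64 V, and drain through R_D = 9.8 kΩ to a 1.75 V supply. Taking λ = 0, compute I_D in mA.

I_D = 0.170 mA

V_GS = V_G = 1.64 V, so V_ov = 1.64 − 1.34 = 0.3 V.
Assume saturation: I_D = ½ k_n V_ov² = 0.5 × 7.6 × 0.3² = 0.342 mA, giving V_DS = V_DD − I_D R_D = 1.75 − 0.342 × 9.8 = -1.6 V.
But -1.6 V < V_ov = 0.3 V, so the device is actually in triode.
In triode I_D = k_n[V_ov V_DS − ½ V_DS²] and I_D = (V_DD − V_DS)/R_D. Equating: 37.2 V_DS² − 23.34 V_DS + 1.75 = 0, giving V_DS = 0.0871 V (the root below V_ov).
I_D = (1.75 − 0.0871) / 9.8 = 0.17 mA.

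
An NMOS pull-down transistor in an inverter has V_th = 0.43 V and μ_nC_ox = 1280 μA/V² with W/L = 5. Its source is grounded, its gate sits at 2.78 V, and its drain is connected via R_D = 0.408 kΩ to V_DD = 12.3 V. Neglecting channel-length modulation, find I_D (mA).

I_D = 17.7 mA

V_GS = V_G = 2.78 V, so V_ov = 2.78 − 0.43 = 2.35 V.
k_n = μ_nC_ox · (W/L) = 6.4 mA/V².
Assume saturation: I_D = ½ k_n V_ov² = 0.5 × 6.4 × 2.35² = 17.7 mA, giving V_DS = V_DD − I_D R_D = 12.3 − 17.7 × 0.408 = 5.09 V.
V_DS = 5.09 V ≥ V_ov = 2.35 V, confirming saturation.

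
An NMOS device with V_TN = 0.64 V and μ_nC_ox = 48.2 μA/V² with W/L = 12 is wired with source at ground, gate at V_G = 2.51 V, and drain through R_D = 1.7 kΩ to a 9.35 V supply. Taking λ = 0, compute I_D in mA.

V_GS = V_G = 2.51 V, so V_ov = 2.51 − 0.64 = 1.87 V.
k_n = μ_nC_ox · (W/L) = 0.5784 mA/V².
Assume saturation: I_D = ½ k_n V_ov² = 0.5 × 0.5784 × 1.87² = 1.01 mA, giving V_DS = V_DD − I_D R_D = 9.35 − 1.01 × 1.7 = 7.63 V.
V_DS = 7.63 V ≥ V_ov = 1.87 V, confirming saturation.

I_D = 1.01 mA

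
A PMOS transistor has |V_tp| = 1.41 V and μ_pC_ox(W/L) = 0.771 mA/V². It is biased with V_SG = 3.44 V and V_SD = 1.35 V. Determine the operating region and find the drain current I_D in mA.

Triode; I_D = 1.41 mA

V_ov = V_SG − |V_tp| = 3.44 − 1.41 = 2.03 V.
Since V_SD = 1.35 V < V_ov = 2.03 V, the device is in the triode region.
I_D = k_p [V_ov · V_SD − ½ V_SD²] = 0.771 × [2.03 × 1.35 − 0.5 × 1.35²] = 1.41 mA.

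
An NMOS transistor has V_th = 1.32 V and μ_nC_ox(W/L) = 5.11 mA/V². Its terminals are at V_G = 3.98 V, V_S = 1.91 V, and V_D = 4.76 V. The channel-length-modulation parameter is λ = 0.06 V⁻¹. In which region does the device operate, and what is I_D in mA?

Saturation; I_D = 1.68 mA

V_GS = V_G − V_S = 3.98 − 1.91 = 2.07 V; V_DS = V_D − V_S = 4.76 − 1.91 = 2.85 V.
V_ov = V_GS − V_th = 2.07 − 1.32 = 0.75 V.
Since V_DS = 2.85 V ≥ V_ov = 0.75 V, the device is in saturation.
I_D = ½ k_n V_ov² (1 + λ V_DS) = 0.5 × 5.11 × 0.75² × (1 + 0.06 × 2.85) = 1.68 mA.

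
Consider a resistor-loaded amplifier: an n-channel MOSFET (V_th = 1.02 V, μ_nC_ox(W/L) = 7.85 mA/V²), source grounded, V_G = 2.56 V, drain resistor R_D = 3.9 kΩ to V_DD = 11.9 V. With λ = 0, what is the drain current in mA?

I_D = 2.98 mA

V_GS = V_G = 2.56 V, so V_ov = 2.56 − 1.02 = 1.54 V.
Assume saturation: I_D = ½ k_n V_ov² = 0.5 × 7.85 × 1.54² = 9.31 mA, giving V_DS = V_DD − I_D R_D = 11.9 − 9.31 × 3.9 = -24.4 V.
But -24.4 V < V_ov = 1.54 V, so the device is actually in triode.
In triode I_D = k_n[V_ov V_DS − ½ V_DS²] and I_D = (V_DD − V_DS)/R_D. Equating: 15.3 V_DS² − 48.15 V_DS + 11.9 = 0, giving V_DS = 0.27 V (the root below V_ov).
I_D = (11.9 − 0.27) / 3.9 = 2.98 mA.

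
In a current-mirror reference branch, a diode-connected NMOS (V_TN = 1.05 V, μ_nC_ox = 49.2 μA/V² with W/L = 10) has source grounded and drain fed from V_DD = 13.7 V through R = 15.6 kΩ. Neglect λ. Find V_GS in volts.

V_GS = 2.74 V

With gate tied to drain, V_GS = V_DS ≥ V_GS − V_TN, so the device is in saturation.
k_n = μ_nC_ox · (W/L) = 0.492 mA/V².
KCL at the drain: ½ k_n (V_GS − V_TN)² = (V_DD − V_GS)/R.
Let x = V_GS − 1.05. Then 3.84 x² + x − 12.65 = 0, giving x = 1.69 V (positive root), so V_GS = 2.74 V.
I_D = (V_DD − V_GS)/R = (13.7 − 2.74) / 15.6 = 0.703 mA.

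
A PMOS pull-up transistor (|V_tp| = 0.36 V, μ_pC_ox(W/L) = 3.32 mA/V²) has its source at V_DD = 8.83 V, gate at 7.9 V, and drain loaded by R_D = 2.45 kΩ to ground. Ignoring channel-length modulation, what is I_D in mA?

I_D = 0.539 mA

V_SG = V_DD − V_G = 8.83 − 7.9 = 0.93 V, so V_ov = 0.93 − 0.36 = 0.57 V.
Assume saturation: I_D = ½ k_p V_ov² = 0.5 × 3.32 × 0.57² = 0.539 mA, giving V_SD = V_DD − I_D R_D = 8.83 − 0.539 × 2.45 = 7.51 V.
V_SD = 7.51 V ≥ V_ov = 0.57 V, confirming saturation.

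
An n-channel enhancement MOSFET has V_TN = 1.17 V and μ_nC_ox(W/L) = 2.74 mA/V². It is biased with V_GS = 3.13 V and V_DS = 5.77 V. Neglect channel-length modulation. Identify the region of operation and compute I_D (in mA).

Saturation; I_D = 5.26 mA

V_ov = V_GS − V_TN = 3.13 − 1.17 = 1.96 V.
Since V_DS = 5.77 V ≥ V_ov = 1.96 V, the device is in saturation.
I_D = ½ k_n V_ov² = 0.5 × 2.74 × 1.96² = 5.26 mA.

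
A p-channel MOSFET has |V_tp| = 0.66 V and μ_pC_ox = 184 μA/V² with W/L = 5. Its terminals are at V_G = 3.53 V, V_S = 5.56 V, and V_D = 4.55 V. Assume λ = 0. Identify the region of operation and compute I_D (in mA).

Triode; I_D = 0.804 mA

V_SG = V_S − V_G = 5.56 − 3.53 = 2.03 V; V_SD = V_S − V_D = 5.56 − 4.55 = 1.01 V.
k_p = μ_pC_ox · (W/L) = 0.92 mA/V².
V_ov = V_SG − |V_tp| = 2.03 − 0.66 = 1.37 V.
Since V_SD = 1.01 V < V_ov = 1.37 V, the device is in the triode region.
I_D = k_p [V_ov · V_SD − ½ V_SD²] = 0.92 × [1.37 × 1.01 − 0.5 × 1.01²] = 0.804 mA.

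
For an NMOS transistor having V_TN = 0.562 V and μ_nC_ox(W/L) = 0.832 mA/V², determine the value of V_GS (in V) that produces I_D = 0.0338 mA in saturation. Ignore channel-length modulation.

V_GS = 0.847 V

In saturation I_D = ½ k_n (V_GS − V_TN)², so V_GS − V_TN = √(2 I_D / k_n) = √(2 × 0.0338 / 0.832) = 0.285 V.
V_GS = 0.562 + 0.285 = 0.847 V.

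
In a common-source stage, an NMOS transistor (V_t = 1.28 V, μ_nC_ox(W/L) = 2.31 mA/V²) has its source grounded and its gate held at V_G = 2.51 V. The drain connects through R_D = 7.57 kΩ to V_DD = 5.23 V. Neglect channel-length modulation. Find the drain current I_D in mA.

V_GS = V_G = 2.51 V, so V_ov = 2.51 − 1.28 = 1.23 V.
Assume saturation: I_D = ½ k_n V_ov² = 0.5 × 2.31 × 1.23² = 1.75 mA, giving V_DS = V_DD − I_D R_D = 5.23 − 1.75 × 7.57 = -8 V.
But -8 V < V_ov = 1.23 V, so the device is actually in triode.
In triode I_D = k_n[V_ov V_DS − ½ V_DS²] and I_D = (V_DD − V_DS)/R_D. Equating: 8.74 V_DS² − 22.51 V_DS + 5.23 = 0, giving V_DS = 0.258 V (the root below V_ov).
I_D = (5.23 − 0.258) / 7.57 = 0.657 mA.

I_D = 0.657 mA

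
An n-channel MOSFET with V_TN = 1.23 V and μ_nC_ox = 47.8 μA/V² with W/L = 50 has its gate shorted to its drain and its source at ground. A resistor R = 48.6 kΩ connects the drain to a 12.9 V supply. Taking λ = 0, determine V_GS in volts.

V_GS = 1.67 V

With gate tied to drain, V_GS = V_DS ≥ V_GS − V_TN, so the device is in saturation.
k_n = μ_nC_ox · (W/L) = 2.39 mA/V².
KCL at the drain: ½ k_n (V_GS − V_TN)² = (V_DD − V_GS)/R.
Let x = V_GS − 1.23. Then 58.1 x² + x − 11.67 = 0, giving x = 0.44 V (positive root), so V_GS = 1.67 V.
I_D = (V_DD − V_GS)/R = (12.9 − 1.67) / 48.6 = 0.231 mA.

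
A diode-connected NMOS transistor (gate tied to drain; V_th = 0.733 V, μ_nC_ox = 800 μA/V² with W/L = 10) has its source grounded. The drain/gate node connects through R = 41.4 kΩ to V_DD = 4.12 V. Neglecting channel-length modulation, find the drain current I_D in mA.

I_D = 0.0784 mA

With gate tied to drain, V_GS = V_DS ≥ V_GS − V_th, so the device is in saturation.
k_n = μ_nC_ox · (W/L) = 8 mA/V².
KCL at the drain: ½ k_n (V_GS − V_th)² = (V_DD − V_GS)/R.
Let x = V_GS − 0.733. Then 166 x² + x − 3.387 = 0, giving x = 0.14 V (positive root), so V_GS = 0.873 V.
I_D = (V_DD − V_GS)/R = (4.12 − 0.873) / 41.4 = 0.0784 mA.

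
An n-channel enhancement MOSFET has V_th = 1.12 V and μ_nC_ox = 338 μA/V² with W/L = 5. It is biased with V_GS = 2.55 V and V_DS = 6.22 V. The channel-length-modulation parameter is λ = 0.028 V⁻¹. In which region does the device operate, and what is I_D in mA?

k_n = μ_nC_ox · (W/L) = 1.69 mA/V².
V_ov = V_GS − V_th = 2.55 − 1.12 = 1.43 V.
Since V_DS = 6.22 V ≥ V_ov = 1.43 V, the device is in saturation.
I_D = ½ k_n V_ov² (1 + λ V_DS) = 0.5 × 1.69 × 1.43² × (1 + 0.028 × 6.22) = 2.03 mA.

Saturation; I_D = 2.03 mA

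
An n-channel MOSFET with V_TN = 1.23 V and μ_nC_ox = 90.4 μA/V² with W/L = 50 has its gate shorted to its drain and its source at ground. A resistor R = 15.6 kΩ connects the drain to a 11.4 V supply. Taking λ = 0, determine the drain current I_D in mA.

I_D = 0.618 mA

With gate tied to drain, V_GS = V_DS ≥ V_GS − V_TN, so the device is in saturation.
k_n = μ_nC_ox · (W/L) = 4.52 mA/V².
KCL at the drain: ½ k_n (V_GS − V_TN)² = (V_DD − V_GS)/R.
Let x = V_GS − 1.23. Then 35.3 x² + x − 10.17 = 0, giving x = 0.523 V (positive root), so V_GS = 1.75 V.
I_D = (V_DD − V_GS)/R = (11.4 − 1.75) / 15.6 = 0.618 mA.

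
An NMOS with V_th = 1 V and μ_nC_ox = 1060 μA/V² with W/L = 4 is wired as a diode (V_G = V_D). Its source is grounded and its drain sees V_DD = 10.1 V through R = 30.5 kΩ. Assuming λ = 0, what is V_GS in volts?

V_GS = 1.37 V

With gate tied to drain, V_GS = V_DS ≥ V_GS − V_th, so the device is in saturation.
k_n = μ_nC_ox · (W/L) = 4.24 mA/V².
KCL at the drain: ½ k_n (V_GS − V_th)² = (V_DD − V_GS)/R.
Let x = V_GS − 1. Then 64.7 x² + x − 9.1 = 0, giving x = 0.367 V (positive root), so V_GS = 1.37 V.
I_D = (V_DD − V_GS)/R = (10.1 − 1.37) / 30.5 = 0.286 mA.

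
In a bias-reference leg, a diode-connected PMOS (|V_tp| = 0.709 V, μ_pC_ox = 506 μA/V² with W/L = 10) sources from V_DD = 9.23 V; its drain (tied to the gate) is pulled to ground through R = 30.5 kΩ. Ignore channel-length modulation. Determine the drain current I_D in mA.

I_D = 0.269 mA

With gate tied to drain, V_SG = V_SD ≥ V_SG − |V_tp|, so the device is in saturation.
k_p = μ_pC_ox · (W/L) = 5.06 mA/V².
KCL at the drain: ½ k_p (V_SG − |V_tp|)² = (V_DD − V_SG)/R.
Let x = V_SG − 0.709. Then 77.2 x² + x − 8.521 = 0, giving x = 0.326 V (positive root), so V_SG = 1.03 V.
I_D = (V_DD − V_SG)/R = (9.23 − 1.03) / 30.5 = 0.269 mA.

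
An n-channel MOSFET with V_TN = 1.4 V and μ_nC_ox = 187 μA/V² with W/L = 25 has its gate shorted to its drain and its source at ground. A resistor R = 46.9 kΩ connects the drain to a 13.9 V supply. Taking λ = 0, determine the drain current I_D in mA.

I_D = 0.259 mA

With gate tied to drain, V_GS = V_DS ≥ V_GS − V_TN, so the device is in saturation.
k_n = μ_nC_ox · (W/L) = 4.675 mA/V².
KCL at the drain: ½ k_n (V_GS − V_TN)² = (V_DD − V_GS)/R.
Let x = V_GS − 1.4. Then 110 x² + x − 12.5 = 0, giving x = 0.333 V (positive root), so V_GS = 1.73 V.
I_D = (V_DD − V_GS)/R = (13.9 − 1.73) / 46.9 = 0.259 mA.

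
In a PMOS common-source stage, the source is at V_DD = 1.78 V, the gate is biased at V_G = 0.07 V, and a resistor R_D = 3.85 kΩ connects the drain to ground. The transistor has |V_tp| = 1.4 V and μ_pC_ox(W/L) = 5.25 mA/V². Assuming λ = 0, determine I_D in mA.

V_SG = V_DD − V_G = 1.78 − 0.07 = 1.71 V, so V_ov = 1.71 − 1.4 = 0.31 V.
Assume saturation: I_D = ½ k_p V_ov² = 0.5 × 5.25 × 0.31² = 0.252 mA, giving V_SD = V_DD − I_D R_D = 1.78 − 0.252 × 3.85 = 0.809 V.
V_SD = 0.809 V ≥ V_ov = 0.31 V, confirming saturation.

I_D = 0.252 mA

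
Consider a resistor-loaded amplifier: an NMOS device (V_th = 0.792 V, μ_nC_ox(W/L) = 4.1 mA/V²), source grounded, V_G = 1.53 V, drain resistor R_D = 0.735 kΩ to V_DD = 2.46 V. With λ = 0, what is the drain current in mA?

V_GS = V_G = 1.53 V, so V_ov = 1.53 − 0.792 = 0.738 V.
Assume saturation: I_D = ½ k_n V_ov² = 0.5 × 4.1 × 0.738² = 1.12 mA, giving V_DS = V_DD − I_D R_D = 2.46 − 1.12 × 0.735 = 1.64 V.
V_DS = 1.64 V ≥ V_ov = 0.738 V, confirming saturation.

I_D = 1.12 mA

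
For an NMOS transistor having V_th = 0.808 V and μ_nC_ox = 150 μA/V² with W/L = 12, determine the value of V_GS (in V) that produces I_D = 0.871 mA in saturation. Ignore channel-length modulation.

V_GS = 1.79 V

k_n = μ_nC_ox · (W/L) = 1.8 mA/V².
In saturation I_D = ½ k_n (V_GS − V_th)², so V_GS − V_th = √(2 I_D / k_n) = √(2 × 0.871 / 1.8) = 0.984 V.
V_GS = 0.808 + 0.984 = 1.79 V.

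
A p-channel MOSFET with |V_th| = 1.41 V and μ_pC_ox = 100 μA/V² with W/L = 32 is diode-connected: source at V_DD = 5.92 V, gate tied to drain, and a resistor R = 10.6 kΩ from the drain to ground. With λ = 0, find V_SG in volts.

V_SG = 1.90 V

With gate tied to drain, V_SG = V_SD ≥ V_SG − |V_th|, so the device is in saturation.
k_p = μ_pC_ox · (W/L) = 3.2 mA/V².
KCL at the drain: ½ k_p (V_SG − |V_th|)² = (V_DD − V_SG)/R.
Let x = V_SG − 1.41. Then 17 x² + x − 4.51 = 0, giving x = 0.487 V (positive root), so V_SG = 1.9 V.
I_D = (V_DD − V_SG)/R = (5.92 − 1.9) / 10.6 = 0.38 mA.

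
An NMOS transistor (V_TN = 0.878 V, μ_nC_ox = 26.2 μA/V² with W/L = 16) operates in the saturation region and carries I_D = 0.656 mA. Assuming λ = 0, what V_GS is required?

k_n = μ_nC_ox · (W/L) = 0.4192 mA/V².
In saturation I_D = ½ k_n (V_GS − V_TN)², so V_GS − V_TN = √(2 I_D / k_n) = √(2 × 0.656 / 0.4192) = 1.77 V.
V_GS = 0.878 + 1.77 = 2.65 V.

V_GS = 2.65 V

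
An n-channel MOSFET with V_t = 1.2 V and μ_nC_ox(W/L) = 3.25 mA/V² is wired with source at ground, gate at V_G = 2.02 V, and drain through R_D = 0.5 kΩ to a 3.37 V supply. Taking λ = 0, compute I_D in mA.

I_D = 1.09 mA

V_GS = V_G = 2.02 V, so V_ov = 2.02 − 1.2 = 0.82 V.
Assume saturation: I_D = ½ k_n V_ov² = 0.5 × 3.25 × 0.82² = 1.09 mA, giving V_DS = V_DD − I_D R_D = 3.37 − 1.09 × 0.5 = 2.82 V.
V_DS = 2.82 V ≥ V_ov = 0.82 V, confirming saturation.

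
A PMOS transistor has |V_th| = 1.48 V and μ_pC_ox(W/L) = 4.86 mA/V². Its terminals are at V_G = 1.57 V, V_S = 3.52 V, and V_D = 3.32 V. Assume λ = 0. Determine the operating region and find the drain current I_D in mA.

Triode; I_D = 0.360 mA

V_SG = V_S − V_G = 3.52 − 1.57 = 1.95 V; V_SD = V_S − V_D = 3.52 − 3.32 = 0.2 V.
V_ov = V_SG − |V_th| = 1.95 − 1.48 = 0.47 V.
Since V_SD = 0.2 V < V_ov = 0.47 V, the device is in the triode region.
I_D = k_p [V_ov · V_SD − ½ V_SD²] = 4.86 × [0.47 × 0.2 − 0.5 × 0.2²] = 0.36 mA.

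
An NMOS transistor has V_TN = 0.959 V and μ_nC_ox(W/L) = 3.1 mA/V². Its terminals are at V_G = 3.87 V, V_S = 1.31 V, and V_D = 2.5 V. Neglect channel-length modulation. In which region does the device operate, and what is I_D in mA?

Triode; I_D = 3.71 mA

V_GS = V_G − V_S = 3.87 − 1.31 = 2.56 V; V_DS = V_D − V_S = 2.5 − 1.31 = 1.19 V.
V_ov = V_GS − V_TN = 2.56 − 0.959 = 1.6 V.
Since V_DS = 1.19 V < V_ov = 1.6 V, the device is in the triode region.
I_D = k_n [V_ov · V_DS − ½ V_DS²] = 3.1 × [1.6 × 1.19 − 0.5 × 1.19²] = 3.71 mA.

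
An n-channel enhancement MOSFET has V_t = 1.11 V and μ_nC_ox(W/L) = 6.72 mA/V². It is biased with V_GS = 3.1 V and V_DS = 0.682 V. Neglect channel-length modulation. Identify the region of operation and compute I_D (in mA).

V_ov = V_GS − V_t = 3.1 − 1.11 = 1.99 V.
Since V_DS = 0.682 V < V_ov = 1.99 V, the device is in the triode region.
I_D = k_n [V_ov · V_DS − ½ V_DS²] = 6.72 × [1.99 × 0.682 − 0.5 × 0.682²] = 7.56 mA.

Triode; I_D = 7.56 mA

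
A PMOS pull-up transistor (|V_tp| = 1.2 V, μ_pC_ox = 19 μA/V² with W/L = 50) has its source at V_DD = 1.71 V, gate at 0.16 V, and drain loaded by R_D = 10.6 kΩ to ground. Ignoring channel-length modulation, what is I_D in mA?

I_D = 0.0582 mA

V_SG = V_DD − V_G = 1.71 − 0.16 = 1.55 V, so V_ov = 1.55 − 1.2 = 0.35 V.
k_p = μ_pC_ox · (W/L) = 0.95 mA/V².
Assume saturation: I_D = ½ k_p V_ov² = 0.5 × 0.95 × 0.35² = 0.0582 mA, giving V_SD = V_DD − I_D R_D = 1.71 − 0.0582 × 10.6 = 1.09 V.
V_SD = 1.09 V ≥ V_ov = 0.35 V, confirming saturation.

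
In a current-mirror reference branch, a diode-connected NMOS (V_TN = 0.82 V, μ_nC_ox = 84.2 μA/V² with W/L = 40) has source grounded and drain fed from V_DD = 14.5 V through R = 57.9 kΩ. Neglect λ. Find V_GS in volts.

With gate tied to drain, V_GS = V_DS ≥ V_GS − V_TN, so the device is in saturation.
k_n = μ_nC_ox · (W/L) = 3.368 mA/V².
KCL at the drain: ½ k_n (V_GS − V_TN)² = (V_DD − V_GS)/R.
Let x = V_GS − 0.82. Then 97.5 x² + x − 13.68 = 0, giving x = 0.369 V (positive root), so V_GS = 1.19 V.
I_D = (V_DD − V_GS)/R = (14.5 − 1.19) / 57.9 = 0.23 mA.

V_GS = 1.19 V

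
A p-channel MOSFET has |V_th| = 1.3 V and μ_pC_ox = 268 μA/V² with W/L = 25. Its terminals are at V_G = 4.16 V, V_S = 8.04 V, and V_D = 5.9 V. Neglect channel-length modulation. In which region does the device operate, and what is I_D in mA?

V_SG = V_S − V_G = 8.04 − 4.16 = 3.88 V; V_SD = V_S − V_D = 8.04 − 5.9 = 2.14 V.
k_p = μ_pC_ox · (W/L) = 6.7 mA/V².
V_ov = V_SG − |V_th| = 3.88 − 1.3 = 2.58 V.
Since V_SD = 2.14 V < V_ov = 2.58 V, the device is in the triode region.
I_D = k_p [V_ov · V_SD − ½ V_SD²] = 6.7 × [2.58 × 2.14 − 0.5 × 2.14²] = 21.7 mA.

Triode; I_D = 21.7 mA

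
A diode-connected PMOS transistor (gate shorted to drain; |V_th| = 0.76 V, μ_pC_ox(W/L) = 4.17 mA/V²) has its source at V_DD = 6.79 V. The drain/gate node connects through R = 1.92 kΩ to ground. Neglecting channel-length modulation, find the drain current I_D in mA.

I_D = 2.56 mA

With gate tied to drain, V_SG = V_SD ≥ V_SG − |V_th|, so the device is in saturation.
KCL at the drain: ½ k_p (V_SG − |V_th|)² = (V_DD − V_SG)/R.
Let x = V_SG − 0.76. Then 4 x² + x − 6.03 = 0, giving x = 1.11 V (positive root), so V_SG = 1.87 V.
I_D = (V_DD − V_SG)/R = (6.79 − 1.87) / 1.92 = 2.56 mA.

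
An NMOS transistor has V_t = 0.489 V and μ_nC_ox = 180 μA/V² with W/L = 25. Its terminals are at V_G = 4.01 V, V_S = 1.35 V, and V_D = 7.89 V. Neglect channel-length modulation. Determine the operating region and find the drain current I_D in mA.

Saturation; I_D = 10.6 mA

V_GS = V_G − V_S = 4.01 − 1.35 = 2.66 V; V_DS = V_D − V_S = 7.89 − 1.35 = 6.54 V.
k_n = μ_nC_ox · (W/L) = 4.5 mA/V².
V_ov = V_GS − V_t = 2.66 − 0.489 = 2.17 V.
Since V_DS = 6.54 V ≥ V_ov = 2.17 V, the device is in saturation.
I_D = ½ k_n V_ov² = 0.5 × 4.5 × 2.17² = 10.6 mA.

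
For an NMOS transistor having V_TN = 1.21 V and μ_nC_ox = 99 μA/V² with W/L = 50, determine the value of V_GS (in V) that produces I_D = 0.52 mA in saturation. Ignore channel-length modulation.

V_GS = 1.67 V

k_n = μ_nC_ox · (W/L) = 4.95 mA/V².
In saturation I_D = ½ k_n (V_GS − V_TN)², so V_GS − V_TN = √(2 I_D / k_n) = √(2 × 0.52 / 4.95) = 0.458 V.
V_GS = 1.21 + 0.458 = 1.67 V.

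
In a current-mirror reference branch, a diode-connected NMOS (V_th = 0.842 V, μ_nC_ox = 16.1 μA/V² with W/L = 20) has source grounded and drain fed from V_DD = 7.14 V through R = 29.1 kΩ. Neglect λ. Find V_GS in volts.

V_GS = 1.90 V

With gate tied to drain, V_GS = V_DS ≥ V_GS − V_th, so the device is in saturation.
k_n = μ_nC_ox · (W/L) = 0.322 mA/V².
KCL at the drain: ½ k_n (V_GS − V_th)² = (V_DD − V_GS)/R.
Let x = V_GS − 0.842. Then 4.69 x² + x − 6.298 = 0, giving x = 1.06 V (positive root), so V_GS = 1.9 V.
I_D = (V_DD − V_GS)/R = (7.14 − 1.9) / 29.1 = 0.18 mA.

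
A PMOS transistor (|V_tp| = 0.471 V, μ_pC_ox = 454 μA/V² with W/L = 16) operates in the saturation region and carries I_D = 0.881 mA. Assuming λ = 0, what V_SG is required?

V_SG = 0.964 V

k_p = μ_pC_ox · (W/L) = 7.264 mA/V².
In saturation I_D = ½ k_p (V_SG − |V_tp|)², so V_SG − |V_tp| = √(2 I_D / k_p) = √(2 × 0.881 / 7.264) = 0.493 V.
V_SG = 0.471 + 0.493 = 0.964 V.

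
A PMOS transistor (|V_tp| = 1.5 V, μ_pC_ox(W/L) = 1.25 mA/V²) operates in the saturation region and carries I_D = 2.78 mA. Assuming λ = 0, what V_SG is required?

In saturation I_D = ½ k_p (V_SG − |V_tp|)², so V_SG − |V_tp| = √(2 I_D / k_p) = √(2 × 2.78 / 1.25) = 2.11 V.
V_SG = 1.5 + 2.11 = 3.61 V.

V_SG = 3.61 V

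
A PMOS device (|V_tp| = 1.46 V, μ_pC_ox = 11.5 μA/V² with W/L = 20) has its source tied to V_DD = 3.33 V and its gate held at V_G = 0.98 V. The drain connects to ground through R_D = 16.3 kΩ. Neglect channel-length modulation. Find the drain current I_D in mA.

V_SG = V_DD − V_G = 3.33 − 0.98 = 2.35 V, so V_ov = 2.35 − 1.46 = 0.89 V.
k_p = μ_pC_ox · (W/L) = 0.23 mA/V².
Assume saturation: I_D = ½ k_p V_ov² = 0.5 × 0.23 × 0.89² = 0.0911 mA, giving V_SD = V_DD − I_D R_D = 3.33 − 0.0911 × 16.3 = 1.85 V.
V_SD = 1.85 V ≥ V_ov = 0.89 V, confirming saturation.

I_D = 0.0911 mA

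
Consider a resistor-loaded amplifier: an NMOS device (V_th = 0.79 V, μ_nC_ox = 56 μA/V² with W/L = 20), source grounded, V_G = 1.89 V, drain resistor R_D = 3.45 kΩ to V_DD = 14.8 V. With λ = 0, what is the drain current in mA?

V_GS = V_G = 1.89 V, so V_ov = 1.89 − 0.79 = 1.1 V.
k_n = μ_nC_ox · (W/L) = 1.12 mA/V².
Assume saturation: I_D = ½ k_n V_ov² = 0.5 × 1.12 × 1.1² = 0.678 mA, giving V_DS = V_DD − I_D R_D = 14.8 − 0.678 × 3.45 = 12.5 V.
V_DS = 12.5 V ≥ V_ov = 1.1 V, confirming saturation.

I_D = 0.678 mA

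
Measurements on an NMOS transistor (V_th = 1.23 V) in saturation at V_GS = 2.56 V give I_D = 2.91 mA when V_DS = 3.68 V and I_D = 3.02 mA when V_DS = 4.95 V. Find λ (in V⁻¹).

With V_GS fixed, I_D ∝ (1 + λ V_DS) in saturation, so I_D2/I_D1 = (1 + λ V_DS2)/(1 + λ V_DS1).
3.02/2.91 = 1.038 = (1 + 4.95 λ)/(1 + 3.68 λ).
Solving: λ (I_D1 V_DS2 − I_D2 V_DS1) = I_D2 − I_D1, so λ = (3.02 − 2.91) / (2.91 × 4.95 − 3.02 × 3.68) = 0.11 / 3.29 = 0.0334 V⁻¹.

λ = 0.0334 V⁻¹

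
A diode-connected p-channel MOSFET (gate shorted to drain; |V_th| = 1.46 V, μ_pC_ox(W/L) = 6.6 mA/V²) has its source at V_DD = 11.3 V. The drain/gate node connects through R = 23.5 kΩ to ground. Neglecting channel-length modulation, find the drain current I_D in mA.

I_D = 0.404 mA

With gate tied to drain, V_SG = V_SD ≥ V_SG − |V_th|, so the device is in saturation.
KCL at the drain: ½ k_p (V_SG − |V_th|)² = (V_DD − V_SG)/R.
Let x = V_SG − 1.46. Then 77.5 x² + x − 9.84 = 0, giving x = 0.35 V (positive root), so V_SG = 1.81 V.
I_D = (V_DD − V_SG)/R = (11.3 − 1.81) / 23.5 = 0.404 mA.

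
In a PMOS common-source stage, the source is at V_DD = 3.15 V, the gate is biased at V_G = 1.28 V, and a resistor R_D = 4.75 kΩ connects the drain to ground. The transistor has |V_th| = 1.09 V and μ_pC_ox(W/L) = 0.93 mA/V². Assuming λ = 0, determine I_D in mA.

V_SG = V_DD − V_G = 3.15 − 1.28 = 1.87 V, so V_ov = 1.87 − 1.09 = 0.78 V.
Assume saturation: I_D = ½ k_p V_ov² = 0.5 × 0.93 × 0.78² = 0.283 mA, giving V_SD = V_DD − I_D R_D = 3.15 − 0.283 × 4.75 = 1.81 V.
V_SD = 1.81 V ≥ V_ov = 0.78 V, confirming saturation.

I_D = 0.283 mA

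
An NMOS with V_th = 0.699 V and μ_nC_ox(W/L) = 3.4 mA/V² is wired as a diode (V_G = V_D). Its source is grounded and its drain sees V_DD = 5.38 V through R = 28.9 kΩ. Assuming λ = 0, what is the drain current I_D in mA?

I_D = 0.152 mA

With gate tied to drain, V_GS = V_DS ≥ V_GS − V_th, so the device is in saturation.
KCL at the drain: ½ k_n (V_GS − V_th)² = (V_DD − V_GS)/R.
Let x = V_GS − 0.699. Then 49.1 x² + x − 4.681 = 0, giving x = 0.299 V (positive root), so V_GS = 0.998 V.
I_D = (V_DD − V_GS)/R = (5.38 − 0.998) / 28.9 = 0.152 mA.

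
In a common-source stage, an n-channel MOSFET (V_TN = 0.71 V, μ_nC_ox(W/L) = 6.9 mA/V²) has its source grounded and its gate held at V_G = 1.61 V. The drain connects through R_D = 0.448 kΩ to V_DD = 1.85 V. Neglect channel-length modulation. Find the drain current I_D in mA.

I_D = 2.62 mA

V_GS = V_G = 1.61 V, so V_ov = 1.61 − 0.71 = 0.9 V.
Assume saturation: I_D = ½ k_n V_ov² = 0.5 × 6.9 × 0.9² = 2.79 mA, giving V_DS = V_DD − I_D R_D = 1.85 − 2.79 × 0.448 = 0.598 V.
But 0.598 V < V_ov = 0.9 V, so the device is actually in triode.
In triode I_D = k_n[V_ov V_DS − ½ V_DS²] and I_D = (V_DD − V_DS)/R_D. Equating: 1.55 V_DS² − 3.782 V_DS + 1.85 = 0, giving V_DS = 0.676 V (the root below V_ov).
I_D = (1.85 − 0.676) / 0.448 = 2.62 mA.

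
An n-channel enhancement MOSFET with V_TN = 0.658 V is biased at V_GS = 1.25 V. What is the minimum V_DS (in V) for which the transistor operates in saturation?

V_DS,sat = 0.592 V

The boundary between triode and saturation is V_DS = V_GS − V_TN = V_ov.
V_ov = 1.25 − 0.658 = 0.592 V.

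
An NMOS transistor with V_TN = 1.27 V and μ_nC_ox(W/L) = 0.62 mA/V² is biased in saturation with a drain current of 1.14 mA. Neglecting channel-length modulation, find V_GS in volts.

V_GS = 3.19 V

In saturation I_D = ½ k_n (V_GS − V_TN)², so V_GS − V_TN = √(2 I_D / k_n) = √(2 × 1.14 / 0.62) = 1.92 V.
V_GS = 1.27 + 1.92 = 3.19 V.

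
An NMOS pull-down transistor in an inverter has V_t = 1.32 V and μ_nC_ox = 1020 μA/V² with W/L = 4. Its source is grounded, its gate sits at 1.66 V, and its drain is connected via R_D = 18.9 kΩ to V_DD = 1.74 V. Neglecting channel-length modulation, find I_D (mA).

I_D = 0.0883 mA

V_GS = V_G = 1.66 V, so V_ov = 1.66 − 1.32 = 0.34 V.
k_n = μ_nC_ox · (W/L) = 4.08 mA/V².
Assume saturation: I_D = ½ k_n V_ov² = 0.5 × 4.08 × 0.34² = 0.236 mA, giving V_DS = V_DD − I_D R_D = 1.74 − 0.236 × 18.9 = -2.72 V.
But -2.72 V < V_ov = 0.34 V, so the device is actually in triode.
In triode I_D = k_n[V_ov V_DS − ½ V_DS²] and I_D = (V_DD − V_DS)/R_D. Equating: 38.6 V_DS² − 27.22 V_DS + 1.74 = 0, giving V_DS = 0.0711 V (the root below V_ov).
I_D = (1.74 − 0.0711) / 18.9 = 0.0883 mA.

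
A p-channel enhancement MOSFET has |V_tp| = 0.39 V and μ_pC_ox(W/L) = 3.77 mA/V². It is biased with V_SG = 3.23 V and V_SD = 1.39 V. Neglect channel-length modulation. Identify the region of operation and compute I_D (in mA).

V_ov = V_SG − |V_tp| = 3.23 − 0.39 = 2.84 V.
Since V_SD = 1.39 V < V_ov = 2.84 V, the device is in the triode region.
I_D = k_p [V_ov · V_SD − ½ V_SD²] = 3.77 × [2.84 × 1.39 − 0.5 × 1.39²] = 11.2 mA.

Triode; I_D = 11.2 mA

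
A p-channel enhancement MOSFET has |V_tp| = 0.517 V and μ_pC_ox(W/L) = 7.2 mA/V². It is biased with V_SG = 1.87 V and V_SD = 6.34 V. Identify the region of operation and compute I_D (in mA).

Saturation; I_D = 6.59 mA

V_ov = V_SG − |V_tp| = 1.87 − 0.517 = 1.35 V.
Since V_SD = 6.34 V ≥ V_ov = 1.35 V, the device is in saturation.
I_D = ½ k_p V_ov² = 0.5 × 7.2 × 1.35² = 6.59 mA.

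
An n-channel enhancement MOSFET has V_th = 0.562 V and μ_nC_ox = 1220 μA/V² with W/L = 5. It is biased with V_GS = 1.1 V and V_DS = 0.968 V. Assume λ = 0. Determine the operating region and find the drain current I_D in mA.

Saturation; I_D = 0.883 mA

k_n = μ_nC_ox · (W/L) = 6.1 mA/V².
V_ov = V_GS − V_th = 1.1 − 0.562 = 0.538 V.
Since V_DS = 0.968 V ≥ V_ov = 0.538 V, the device is in saturation.
I_D = ½ k_n V_ov² = 0.5 × 6.1 × 0.538² = 0.883 mA.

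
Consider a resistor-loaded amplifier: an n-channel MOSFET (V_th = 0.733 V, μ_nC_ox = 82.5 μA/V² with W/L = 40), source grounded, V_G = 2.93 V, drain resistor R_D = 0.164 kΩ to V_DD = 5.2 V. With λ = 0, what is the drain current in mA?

V_GS = V_G = 2.93 V, so V_ov = 2.93 − 0.733 = 2.2 V.
k_n = μ_nC_ox · (W/L) = 3.3 mA/V².
Assume saturation: I_D = ½ k_n V_ov² = 0.5 × 3.3 × 2.2² = 7.96 mA, giving V_DS = V_DD − I_D R_D = 5.2 − 7.96 × 0.164 = 3.89 V.
V_DS = 3.89 V ≥ V_ov = 2.2 V, confirming saturation.

I_D = 7.96 mA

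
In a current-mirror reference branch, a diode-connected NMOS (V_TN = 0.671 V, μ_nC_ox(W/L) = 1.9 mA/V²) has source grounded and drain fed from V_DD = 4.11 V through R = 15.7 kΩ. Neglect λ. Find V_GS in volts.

With gate tied to drain, V_GS = V_DS ≥ V_GS − V_TN, so the device is in saturation.
KCL at the drain: ½ k_n (V_GS − V_TN)² = (V_DD − V_GS)/R.
Let x = V_GS − 0.671. Then 14.9 x² + x − 3.439 = 0, giving x = 0.448 V (positive root), so V_GS = 1.12 V.
I_D = (V_DD − V_GS)/R = (4.11 − 1.12) / 15.7 = 0.191 mA.

V_GS = 1.12 V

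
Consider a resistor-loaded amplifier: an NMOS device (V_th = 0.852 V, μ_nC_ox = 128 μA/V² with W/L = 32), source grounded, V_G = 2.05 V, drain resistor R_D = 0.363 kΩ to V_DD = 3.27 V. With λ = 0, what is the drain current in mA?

V_GS = V_G = 2.05 V, so V_ov = 2.05 − 0.852 = 1.2 V.
k_n = μ_nC_ox · (W/L) = 4.096 mA/V².
Assume saturation: I_D = ½ k_n V_ov² = 0.5 × 4.096 × 1.2² = 2.94 mA, giving V_DS = V_DD − I_D R_D = 3.27 − 2.94 × 0.363 = 2.2 V.
V_DS = 2.2 V ≥ V_ov = 1.2 V, confirming saturation.

I_D = 2.94 mA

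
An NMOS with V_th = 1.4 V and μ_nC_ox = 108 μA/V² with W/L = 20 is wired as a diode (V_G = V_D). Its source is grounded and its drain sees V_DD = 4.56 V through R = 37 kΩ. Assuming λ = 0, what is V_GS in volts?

V_GS = 1.67 V

With gate tied to drain, V_GS = V_DS ≥ V_GS − V_th, so the device is in saturation.
k_n = μ_nC_ox · (W/L) = 2.16 mA/V².
KCL at the drain: ½ k_n (V_GS − V_th)² = (V_DD − V_GS)/R.
Let x = V_GS − 1.4. Then 40 x² + x − 3.16 = 0, giving x = 0.269 V (positive root), so V_GS = 1.67 V.
I_D = (V_DD − V_GS)/R = (4.56 − 1.67) / 37 = 0.0781 mA.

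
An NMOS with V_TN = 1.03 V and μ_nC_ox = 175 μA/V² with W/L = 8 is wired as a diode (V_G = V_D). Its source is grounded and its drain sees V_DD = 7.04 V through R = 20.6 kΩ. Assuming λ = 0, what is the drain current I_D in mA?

I_D = 0.262 mA

With gate tied to drain, V_GS = V_DS ≥ V_GS − V_TN, so the device is in saturation.
k_n = μ_nC_ox · (W/L) = 1.4 mA/V².
KCL at the drain: ½ k_n (V_GS − V_TN)² = (V_DD − V_GS)/R.
Let x = V_GS − 1.03. Then 14.4 x² + x − 6.01 = 0, giving x = 0.612 V (positive root), so V_GS = 1.64 V.
I_D = (V_DD − V_GS)/R = (7.04 − 1.64) / 20.6 = 0.262 mA.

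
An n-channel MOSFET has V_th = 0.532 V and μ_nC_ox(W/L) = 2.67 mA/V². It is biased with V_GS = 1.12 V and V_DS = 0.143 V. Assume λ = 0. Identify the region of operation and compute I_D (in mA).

V_ov = V_GS − V_th = 1.12 − 0.532 = 0.588 V.
Since V_DS = 0.143 V < V_ov = 0.588 V, the device is in the triode region.
I_D = k_n [V_ov · V_DS − ½ V_DS²] = 2.67 × [0.588 × 0.143 − 0.5 × 0.143²] = 0.197 mA.

Triode; I_D = 0.197 mA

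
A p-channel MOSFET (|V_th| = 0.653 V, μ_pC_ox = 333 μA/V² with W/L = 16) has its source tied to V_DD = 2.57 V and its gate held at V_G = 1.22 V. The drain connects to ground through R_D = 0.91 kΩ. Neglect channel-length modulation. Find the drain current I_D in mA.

I_D = 1.29 mA

V_SG = V_DD − V_G = 2.57 − 1.22 = 1.35 V, so V_ov = 1.35 − 0.653 = 0.697 V.
k_p = μ_pC_ox · (W/L) = 5.328 mA/V².
Assume saturation: I_D = ½ k_p V_ov² = 0.5 × 5.328 × 0.697² = 1.29 mA, giving V_SD = V_DD − I_D R_D = 2.57 − 1.29 × 0.91 = 1.39 V.
V_SD = 1.39 V ≥ V_ov = 0.697 V, confirming saturation.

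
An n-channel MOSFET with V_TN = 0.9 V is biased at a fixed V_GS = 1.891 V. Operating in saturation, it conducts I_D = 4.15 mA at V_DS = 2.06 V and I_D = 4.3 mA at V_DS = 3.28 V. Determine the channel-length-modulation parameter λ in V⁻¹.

λ = 0.0316 V⁻¹

With V_GS fixed, I_D ∝ (1 + λ V_DS) in saturation, so I_D2/I_D1 = (1 + λ V_DS2)/(1 + λ V_DS1).
4.3/4.15 = 1.036 = (1 + 3.28 λ)/(1 + 2.06 λ).
Solving: λ (I_D1 V_DS2 − I_D2 V_DS1) = I_D2 − I_D1, so λ = (4.3 − 4.15) / (4.15 × 3.28 − 4.3 × 2.06) = 0.15 / 4.75 = 0.0316 V⁻¹.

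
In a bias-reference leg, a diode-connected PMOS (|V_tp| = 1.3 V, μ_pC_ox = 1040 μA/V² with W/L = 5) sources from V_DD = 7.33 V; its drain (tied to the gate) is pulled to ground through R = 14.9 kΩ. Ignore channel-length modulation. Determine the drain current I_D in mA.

With gate tied to drain, V_SG = V_SD ≥ V_SG − |V_tp|, so the device is in saturation.
k_p = μ_pC_ox · (W/L) = 5.2 mA/V².
KCL at the drain: ½ k_p (V_SG − |V_tp|)² = (V_DD − V_SG)/R.
Let x = V_SG − 1.3. Then 38.7 x² + x − 6.03 = 0, giving x = 0.382 V (positive root), so V_SG = 1.68 V.
I_D = (V_DD − V_SG)/R = (7.33 − 1.68) / 14.9 = 0.379 mA.

I_D = 0.379 mA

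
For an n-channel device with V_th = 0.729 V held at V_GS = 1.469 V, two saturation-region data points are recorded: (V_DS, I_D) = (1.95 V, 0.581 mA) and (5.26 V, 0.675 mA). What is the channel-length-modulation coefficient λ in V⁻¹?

λ = 0.0540 V⁻¹

With V_GS fixed, I_D ∝ (1 + λ V_DS) in saturation, so I_D2/I_D1 = (1 + λ V_DS2)/(1 + λ V_DS1).
0.675/0.581 = 1.162 = (1 + 5.26 λ)/(1 + 1.95 λ).
Solving: λ (I_D1 V_DS2 − I_D2 V_DS1) = I_D2 − I_D1, so λ = (0.675 − 0.581) / (0.581 × 5.26 − 0.675 × 1.95) = 0.094 / 1.74 = 0.054 V⁻¹.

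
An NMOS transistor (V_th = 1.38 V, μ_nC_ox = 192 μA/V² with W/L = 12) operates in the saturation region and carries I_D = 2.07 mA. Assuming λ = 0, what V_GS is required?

V_GS = 2.72 V

k_n = μ_nC_ox · (W/L) = 2.304 mA/V².
In saturation I_D = ½ k_n (V_GS − V_th)², so V_GS − V_th = √(2 I_D / k_n) = √(2 × 2.07 / 2.304) = 1.34 V.
V_GS = 1.38 + 1.34 = 2.72 V.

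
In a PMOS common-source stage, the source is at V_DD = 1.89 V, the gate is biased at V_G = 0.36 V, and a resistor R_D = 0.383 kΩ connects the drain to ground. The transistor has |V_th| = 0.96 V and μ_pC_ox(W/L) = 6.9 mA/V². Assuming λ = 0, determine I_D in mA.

V_SG = V_DD − V_G = 1.89 − 0.36 = 1.53 V, so V_ov = 1.53 − 0.96 = 0.57 V.
Assume saturation: I_D = ½ k_p V_ov² = 0.5 × 6.9 × 0.57² = 1.12 mA, giving V_SD = V_DD − I_D R_D = 1.89 − 1.12 × 0.383 = 1.46 V.
V_SD = 1.46 V ≥ V_ov = 0.57 V, confirming saturation.

I_D = 1.12 mA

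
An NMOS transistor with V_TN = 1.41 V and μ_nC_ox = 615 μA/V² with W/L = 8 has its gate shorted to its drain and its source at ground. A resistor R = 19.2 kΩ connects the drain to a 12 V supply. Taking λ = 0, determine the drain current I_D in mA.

I_D = 0.527 mA

With gate tied to drain, V_GS = V_DS ≥ V_GS − V_TN, so the device is in saturation.
k_n = μ_nC_ox · (W/L) = 4.92 mA/V².
KCL at the drain: ½ k_n (V_GS − V_TN)² = (V_DD − V_GS)/R.
Let x = V_GS − 1.41. Then 47.2 x² + x − 10.59 = 0, giving x = 0.463 V (positive root), so V_GS = 1.87 V.
I_D = (V_DD − V_GS)/R = (12 − 1.87) / 19.2 = 0.527 mA.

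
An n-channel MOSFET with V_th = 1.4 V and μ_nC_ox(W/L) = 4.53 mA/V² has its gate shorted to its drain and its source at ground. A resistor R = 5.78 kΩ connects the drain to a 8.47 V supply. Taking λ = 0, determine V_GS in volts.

V_GS = 2.10 V

With gate tied to drain, V_GS = V_DS ≥ V_GS − V_th, so the device is in saturation.
KCL at the drain: ½ k_n (V_GS − V_th)² = (V_DD − V_GS)/R.
Let x = V_GS − 1.4. Then 13.1 x² + x − 7.07 = 0, giving x = 0.698 V (positive root), so V_GS = 2.1 V.
I_D = (V_DD − V_GS)/R = (8.47 − 2.1) / 5.78 = 1.1 mA.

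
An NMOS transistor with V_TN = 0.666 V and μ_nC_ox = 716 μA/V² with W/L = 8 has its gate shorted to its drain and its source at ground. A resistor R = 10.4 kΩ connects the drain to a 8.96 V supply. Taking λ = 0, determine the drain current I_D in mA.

With gate tied to drain, V_GS = V_DS ≥ V_GS − V_TN, so the device is in saturation.
k_n = μ_nC_ox · (W/L) = 5.728 mA/V².
KCL at the drain: ½ k_n (V_GS − V_TN)² = (V_DD − V_GS)/R.
Let x = V_GS − 0.666. Then 29.8 x² + x − 8.294 = 0, giving x = 0.511 V (positive root), so V_GS = 1.18 V.
I_D = (V_DD − V_GS)/R = (8.96 − 1.18) / 10.4 = 0.748 mA.

I_D = 0.748 mA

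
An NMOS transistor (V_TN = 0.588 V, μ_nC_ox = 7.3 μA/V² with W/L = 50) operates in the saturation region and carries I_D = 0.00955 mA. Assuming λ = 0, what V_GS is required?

k_n = μ_nC_ox · (W/L) = 0.365 mA/V².
In saturation I_D = ½ k_n (V_GS − V_TN)², so V_GS − V_TN = √(2 I_D / k_n) = √(2 × 0.00955 / 0.365) = 0.229 V.
V_GS = 0.588 + 0.229 = 0.817 V.

V_GS = 0.817 V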